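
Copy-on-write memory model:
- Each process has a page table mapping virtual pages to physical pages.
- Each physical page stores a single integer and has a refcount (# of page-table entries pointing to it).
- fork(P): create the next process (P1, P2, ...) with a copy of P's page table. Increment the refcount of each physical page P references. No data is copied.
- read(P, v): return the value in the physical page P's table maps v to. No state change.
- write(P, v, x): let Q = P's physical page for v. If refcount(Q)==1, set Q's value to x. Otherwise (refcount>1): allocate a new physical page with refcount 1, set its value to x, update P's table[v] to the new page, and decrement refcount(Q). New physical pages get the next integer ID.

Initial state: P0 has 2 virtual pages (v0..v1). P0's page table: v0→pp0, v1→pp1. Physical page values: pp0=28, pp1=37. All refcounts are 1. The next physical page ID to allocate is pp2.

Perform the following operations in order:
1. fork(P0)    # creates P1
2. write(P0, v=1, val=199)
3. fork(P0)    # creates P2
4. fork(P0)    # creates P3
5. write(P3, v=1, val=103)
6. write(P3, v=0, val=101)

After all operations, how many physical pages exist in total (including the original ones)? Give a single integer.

Op 1: fork(P0) -> P1. 2 ppages; refcounts: pp0:2 pp1:2
Op 2: write(P0, v1, 199). refcount(pp1)=2>1 -> COPY to pp2. 3 ppages; refcounts: pp0:2 pp1:1 pp2:1
Op 3: fork(P0) -> P2. 3 ppages; refcounts: pp0:3 pp1:1 pp2:2
Op 4: fork(P0) -> P3. 3 ppages; refcounts: pp0:4 pp1:1 pp2:3
Op 5: write(P3, v1, 103). refcount(pp2)=3>1 -> COPY to pp3. 4 ppages; refcounts: pp0:4 pp1:1 pp2:2 pp3:1
Op 6: write(P3, v0, 101). refcount(pp0)=4>1 -> COPY to pp4. 5 ppages; refcounts: pp0:3 pp1:1 pp2:2 pp3:1 pp4:1

Answer: 5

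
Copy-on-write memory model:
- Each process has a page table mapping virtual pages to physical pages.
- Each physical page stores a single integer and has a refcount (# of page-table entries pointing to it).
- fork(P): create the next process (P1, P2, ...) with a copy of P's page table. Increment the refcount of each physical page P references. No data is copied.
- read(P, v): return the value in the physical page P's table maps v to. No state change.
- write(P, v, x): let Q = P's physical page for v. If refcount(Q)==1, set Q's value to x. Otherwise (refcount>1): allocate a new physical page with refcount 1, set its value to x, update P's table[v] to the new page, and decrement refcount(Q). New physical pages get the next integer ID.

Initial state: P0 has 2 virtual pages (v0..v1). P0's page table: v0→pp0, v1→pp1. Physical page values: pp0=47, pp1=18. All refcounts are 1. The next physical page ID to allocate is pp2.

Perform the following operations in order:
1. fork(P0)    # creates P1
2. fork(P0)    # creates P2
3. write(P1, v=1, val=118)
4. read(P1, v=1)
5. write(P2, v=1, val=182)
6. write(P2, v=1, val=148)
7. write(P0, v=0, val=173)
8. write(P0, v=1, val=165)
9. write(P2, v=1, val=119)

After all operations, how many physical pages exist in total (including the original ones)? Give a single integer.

Op 1: fork(P0) -> P1. 2 ppages; refcounts: pp0:2 pp1:2
Op 2: fork(P0) -> P2. 2 ppages; refcounts: pp0:3 pp1:3
Op 3: write(P1, v1, 118). refcount(pp1)=3>1 -> COPY to pp2. 3 ppages; refcounts: pp0:3 pp1:2 pp2:1
Op 4: read(P1, v1) -> 118. No state change.
Op 5: write(P2, v1, 182). refcount(pp1)=2>1 -> COPY to pp3. 4 ppages; refcounts: pp0:3 pp1:1 pp2:1 pp3:1
Op 6: write(P2, v1, 148). refcount(pp3)=1 -> write in place. 4 ppages; refcounts: pp0:3 pp1:1 pp2:1 pp3:1
Op 7: write(P0, v0, 173). refcount(pp0)=3>1 -> COPY to pp4. 5 ppages; refcounts: pp0:2 pp1:1 pp2:1 pp3:1 pp4:1
Op 8: write(P0, v1, 165). refcount(pp1)=1 -> write in place. 5 ppages; refcounts: pp0:2 pp1:1 pp2:1 pp3:1 pp4:1
Op 9: write(P2, v1, 119). refcount(pp3)=1 -> write in place. 5 ppages; refcounts: pp0:2 pp1:1 pp2:1 pp3:1 pp4:1

Answer: 5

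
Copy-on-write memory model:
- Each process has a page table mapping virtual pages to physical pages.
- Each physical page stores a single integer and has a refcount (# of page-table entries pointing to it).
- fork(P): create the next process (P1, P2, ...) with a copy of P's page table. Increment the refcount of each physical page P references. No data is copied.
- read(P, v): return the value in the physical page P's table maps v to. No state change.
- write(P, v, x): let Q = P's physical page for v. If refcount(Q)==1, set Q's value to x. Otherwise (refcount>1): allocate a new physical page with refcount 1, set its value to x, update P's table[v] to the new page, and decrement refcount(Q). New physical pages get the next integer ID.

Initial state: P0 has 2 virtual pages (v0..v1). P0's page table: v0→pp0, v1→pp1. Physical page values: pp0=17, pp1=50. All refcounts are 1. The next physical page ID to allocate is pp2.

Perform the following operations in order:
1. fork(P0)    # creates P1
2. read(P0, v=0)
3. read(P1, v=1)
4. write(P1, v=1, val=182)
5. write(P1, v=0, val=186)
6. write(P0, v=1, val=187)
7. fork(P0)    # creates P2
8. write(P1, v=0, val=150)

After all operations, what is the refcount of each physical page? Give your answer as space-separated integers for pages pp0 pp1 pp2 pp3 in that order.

Op 1: fork(P0) -> P1. 2 ppages; refcounts: pp0:2 pp1:2
Op 2: read(P0, v0) -> 17. No state change.
Op 3: read(P1, v1) -> 50. No state change.
Op 4: write(P1, v1, 182). refcount(pp1)=2>1 -> COPY to pp2. 3 ppages; refcounts: pp0:2 pp1:1 pp2:1
Op 5: write(P1, v0, 186). refcount(pp0)=2>1 -> COPY to pp3. 4 ppages; refcounts: pp0:1 pp1:1 pp2:1 pp3:1
Op 6: write(P0, v1, 187). refcount(pp1)=1 -> write in place. 4 ppages; refcounts: pp0:1 pp1:1 pp2:1 pp3:1
Op 7: fork(P0) -> P2. 4 ppages; refcounts: pp0:2 pp1:2 pp2:1 pp3:1
Op 8: write(P1, v0, 150). refcount(pp3)=1 -> write in place. 4 ppages; refcounts: pp0:2 pp1:2 pp2:1 pp3:1

Answer: 2 2 1 1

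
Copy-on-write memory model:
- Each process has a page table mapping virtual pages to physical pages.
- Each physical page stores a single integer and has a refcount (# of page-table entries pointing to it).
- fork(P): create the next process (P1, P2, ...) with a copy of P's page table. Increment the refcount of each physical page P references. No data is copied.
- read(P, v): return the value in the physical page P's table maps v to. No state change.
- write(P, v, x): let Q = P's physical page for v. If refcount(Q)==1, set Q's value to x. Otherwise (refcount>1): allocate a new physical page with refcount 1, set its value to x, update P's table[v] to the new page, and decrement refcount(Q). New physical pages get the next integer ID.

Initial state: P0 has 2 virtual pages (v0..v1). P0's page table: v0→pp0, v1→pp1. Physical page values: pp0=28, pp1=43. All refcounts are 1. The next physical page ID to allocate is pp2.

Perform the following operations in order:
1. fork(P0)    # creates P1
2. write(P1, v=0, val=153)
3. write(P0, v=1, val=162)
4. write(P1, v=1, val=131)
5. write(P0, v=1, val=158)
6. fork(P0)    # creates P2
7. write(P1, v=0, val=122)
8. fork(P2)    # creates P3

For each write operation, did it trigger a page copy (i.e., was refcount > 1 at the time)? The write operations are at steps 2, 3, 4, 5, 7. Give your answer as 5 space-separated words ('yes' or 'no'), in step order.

Op 1: fork(P0) -> P1. 2 ppages; refcounts: pp0:2 pp1:2
Op 2: write(P1, v0, 153). refcount(pp0)=2>1 -> COPY to pp2. 3 ppages; refcounts: pp0:1 pp1:2 pp2:1
Op 3: write(P0, v1, 162). refcount(pp1)=2>1 -> COPY to pp3. 4 ppages; refcounts: pp0:1 pp1:1 pp2:1 pp3:1
Op 4: write(P1, v1, 131). refcount(pp1)=1 -> write in place. 4 ppages; refcounts: pp0:1 pp1:1 pp2:1 pp3:1
Op 5: write(P0, v1, 158). refcount(pp3)=1 -> write in place. 4 ppages; refcounts: pp0:1 pp1:1 pp2:1 pp3:1
Op 6: fork(P0) -> P2. 4 ppages; refcounts: pp0:2 pp1:1 pp2:1 pp3:2
Op 7: write(P1, v0, 122). refcount(pp2)=1 -> write in place. 4 ppages; refcounts: pp0:2 pp1:1 pp2:1 pp3:2
Op 8: fork(P2) -> P3. 4 ppages; refcounts: pp0:3 pp1:1 pp2:1 pp3:3

yes yes no no no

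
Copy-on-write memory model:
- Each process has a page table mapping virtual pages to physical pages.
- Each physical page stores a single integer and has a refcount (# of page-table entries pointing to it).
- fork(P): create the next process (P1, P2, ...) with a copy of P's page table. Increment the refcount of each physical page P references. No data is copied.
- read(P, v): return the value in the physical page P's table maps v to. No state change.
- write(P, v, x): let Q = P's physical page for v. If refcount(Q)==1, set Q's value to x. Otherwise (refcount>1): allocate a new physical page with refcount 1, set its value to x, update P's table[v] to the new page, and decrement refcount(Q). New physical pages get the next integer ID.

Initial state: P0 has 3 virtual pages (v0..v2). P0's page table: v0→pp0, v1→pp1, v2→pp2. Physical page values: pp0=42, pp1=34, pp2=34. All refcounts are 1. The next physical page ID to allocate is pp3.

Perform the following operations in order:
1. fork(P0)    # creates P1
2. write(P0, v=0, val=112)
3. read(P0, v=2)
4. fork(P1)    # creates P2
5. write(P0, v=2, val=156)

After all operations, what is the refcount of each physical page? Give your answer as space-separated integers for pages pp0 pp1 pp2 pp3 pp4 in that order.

Op 1: fork(P0) -> P1. 3 ppages; refcounts: pp0:2 pp1:2 pp2:2
Op 2: write(P0, v0, 112). refcount(pp0)=2>1 -> COPY to pp3. 4 ppages; refcounts: pp0:1 pp1:2 pp2:2 pp3:1
Op 3: read(P0, v2) -> 34. No state change.
Op 4: fork(P1) -> P2. 4 ppages; refcounts: pp0:2 pp1:3 pp2:3 pp3:1
Op 5: write(P0, v2, 156). refcount(pp2)=3>1 -> COPY to pp4. 5 ppages; refcounts: pp0:2 pp1:3 pp2:2 pp3:1 pp4:1

Answer: 2 3 2 1 1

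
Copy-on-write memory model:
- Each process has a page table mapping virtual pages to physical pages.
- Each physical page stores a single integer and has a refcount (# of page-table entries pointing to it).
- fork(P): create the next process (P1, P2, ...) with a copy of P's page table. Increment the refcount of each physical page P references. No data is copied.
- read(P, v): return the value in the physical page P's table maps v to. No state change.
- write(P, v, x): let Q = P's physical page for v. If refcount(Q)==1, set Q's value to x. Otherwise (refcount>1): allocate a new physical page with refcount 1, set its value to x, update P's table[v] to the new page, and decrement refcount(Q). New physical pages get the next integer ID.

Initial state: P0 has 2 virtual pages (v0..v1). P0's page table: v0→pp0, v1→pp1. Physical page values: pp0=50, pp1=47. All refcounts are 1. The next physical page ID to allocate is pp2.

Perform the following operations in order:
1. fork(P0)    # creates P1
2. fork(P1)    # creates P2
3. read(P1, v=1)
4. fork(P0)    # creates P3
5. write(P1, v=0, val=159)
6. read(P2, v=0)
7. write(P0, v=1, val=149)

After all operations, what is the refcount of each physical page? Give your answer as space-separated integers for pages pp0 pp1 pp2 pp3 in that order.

Op 1: fork(P0) -> P1. 2 ppages; refcounts: pp0:2 pp1:2
Op 2: fork(P1) -> P2. 2 ppages; refcounts: pp0:3 pp1:3
Op 3: read(P1, v1) -> 47. No state change.
Op 4: fork(P0) -> P3. 2 ppages; refcounts: pp0:4 pp1:4
Op 5: write(P1, v0, 159). refcount(pp0)=4>1 -> COPY to pp2. 3 ppages; refcounts: pp0:3 pp1:4 pp2:1
Op 6: read(P2, v0) -> 50. No state change.
Op 7: write(P0, v1, 149). refcount(pp1)=4>1 -> COPY to pp3. 4 ppages; refcounts: pp0:3 pp1:3 pp2:1 pp3:1

Answer: 3 3 1 1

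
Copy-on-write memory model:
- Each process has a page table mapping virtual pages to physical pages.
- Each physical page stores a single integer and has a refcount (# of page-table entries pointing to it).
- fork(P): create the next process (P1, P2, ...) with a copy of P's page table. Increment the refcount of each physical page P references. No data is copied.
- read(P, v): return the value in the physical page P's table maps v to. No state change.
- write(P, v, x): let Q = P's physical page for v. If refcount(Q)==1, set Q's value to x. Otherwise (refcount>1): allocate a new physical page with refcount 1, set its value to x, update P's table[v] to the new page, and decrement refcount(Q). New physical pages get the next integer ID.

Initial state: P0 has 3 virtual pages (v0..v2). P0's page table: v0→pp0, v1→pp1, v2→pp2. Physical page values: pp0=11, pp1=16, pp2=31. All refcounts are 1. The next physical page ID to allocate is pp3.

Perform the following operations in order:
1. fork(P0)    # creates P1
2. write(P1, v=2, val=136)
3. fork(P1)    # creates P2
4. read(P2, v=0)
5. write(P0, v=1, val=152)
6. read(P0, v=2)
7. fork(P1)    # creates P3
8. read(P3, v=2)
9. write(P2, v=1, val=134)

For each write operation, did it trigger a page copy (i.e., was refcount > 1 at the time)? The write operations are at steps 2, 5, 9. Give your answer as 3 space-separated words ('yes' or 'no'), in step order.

Op 1: fork(P0) -> P1. 3 ppages; refcounts: pp0:2 pp1:2 pp2:2
Op 2: write(P1, v2, 136). refcount(pp2)=2>1 -> COPY to pp3. 4 ppages; refcounts: pp0:2 pp1:2 pp2:1 pp3:1
Op 3: fork(P1) -> P2. 4 ppages; refcounts: pp0:3 pp1:3 pp2:1 pp3:2
Op 4: read(P2, v0) -> 11. No state change.
Op 5: write(P0, v1, 152). refcount(pp1)=3>1 -> COPY to pp4. 5 ppages; refcounts: pp0:3 pp1:2 pp2:1 pp3:2 pp4:1
Op 6: read(P0, v2) -> 31. No state change.
Op 7: fork(P1) -> P3. 5 ppages; refcounts: pp0:4 pp1:3 pp2:1 pp3:3 pp4:1
Op 8: read(P3, v2) -> 136. No state change.
Op 9: write(P2, v1, 134). refcount(pp1)=3>1 -> COPY to pp5. 6 ppages; refcounts: pp0:4 pp1:2 pp2:1 pp3:3 pp4:1 pp5:1

yes yes yes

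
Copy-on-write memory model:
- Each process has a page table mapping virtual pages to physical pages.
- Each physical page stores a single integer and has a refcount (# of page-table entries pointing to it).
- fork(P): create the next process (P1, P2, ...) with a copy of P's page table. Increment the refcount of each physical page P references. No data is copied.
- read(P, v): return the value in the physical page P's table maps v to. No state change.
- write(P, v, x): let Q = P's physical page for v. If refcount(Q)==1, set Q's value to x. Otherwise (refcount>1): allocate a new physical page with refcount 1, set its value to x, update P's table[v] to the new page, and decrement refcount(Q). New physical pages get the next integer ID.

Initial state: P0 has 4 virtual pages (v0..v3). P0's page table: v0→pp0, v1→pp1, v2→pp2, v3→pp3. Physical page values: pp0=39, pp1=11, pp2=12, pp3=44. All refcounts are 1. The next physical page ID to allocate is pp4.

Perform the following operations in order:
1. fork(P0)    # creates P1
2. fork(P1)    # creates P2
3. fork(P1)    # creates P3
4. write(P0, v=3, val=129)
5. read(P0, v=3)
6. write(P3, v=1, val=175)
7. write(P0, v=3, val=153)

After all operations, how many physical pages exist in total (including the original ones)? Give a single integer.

Answer: 6

Derivation:
Op 1: fork(P0) -> P1. 4 ppages; refcounts: pp0:2 pp1:2 pp2:2 pp3:2
Op 2: fork(P1) -> P2. 4 ppages; refcounts: pp0:3 pp1:3 pp2:3 pp3:3
Op 3: fork(P1) -> P3. 4 ppages; refcounts: pp0:4 pp1:4 pp2:4 pp3:4
Op 4: write(P0, v3, 129). refcount(pp3)=4>1 -> COPY to pp4. 5 ppages; refcounts: pp0:4 pp1:4 pp2:4 pp3:3 pp4:1
Op 5: read(P0, v3) -> 129. No state change.
Op 6: write(P3, v1, 175). refcount(pp1)=4>1 -> COPY to pp5. 6 ppages; refcounts: pp0:4 pp1:3 pp2:4 pp3:3 pp4:1 pp5:1
Op 7: write(P0, v3, 153). refcount(pp4)=1 -> write in place. 6 ppages; refcounts: pp0:4 pp1:3 pp2:4 pp3:3 pp4:1 pp5:1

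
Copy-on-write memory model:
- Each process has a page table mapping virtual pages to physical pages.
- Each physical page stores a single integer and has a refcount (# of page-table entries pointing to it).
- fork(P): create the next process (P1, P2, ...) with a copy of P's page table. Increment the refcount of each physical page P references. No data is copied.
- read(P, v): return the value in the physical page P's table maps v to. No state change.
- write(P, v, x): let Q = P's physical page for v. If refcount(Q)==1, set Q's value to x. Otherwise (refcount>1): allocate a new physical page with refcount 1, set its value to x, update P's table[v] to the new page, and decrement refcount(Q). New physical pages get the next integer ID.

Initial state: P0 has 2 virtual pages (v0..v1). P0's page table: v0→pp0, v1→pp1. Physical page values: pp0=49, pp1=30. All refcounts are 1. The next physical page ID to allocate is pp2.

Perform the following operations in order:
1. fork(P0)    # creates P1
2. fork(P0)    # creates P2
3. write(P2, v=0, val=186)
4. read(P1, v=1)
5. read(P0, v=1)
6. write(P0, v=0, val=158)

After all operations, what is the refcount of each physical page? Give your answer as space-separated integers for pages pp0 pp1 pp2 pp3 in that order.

Answer: 1 3 1 1

Derivation:
Op 1: fork(P0) -> P1. 2 ppages; refcounts: pp0:2 pp1:2
Op 2: fork(P0) -> P2. 2 ppages; refcounts: pp0:3 pp1:3
Op 3: write(P2, v0, 186). refcount(pp0)=3>1 -> COPY to pp2. 3 ppages; refcounts: pp0:2 pp1:3 pp2:1
Op 4: read(P1, v1) -> 30. No state change.
Op 5: read(P0, v1) -> 30. No state change.
Op 6: write(P0, v0, 158). refcount(pp0)=2>1 -> COPY to pp3. 4 ppages; refcounts: pp0:1 pp1:3 pp2:1 pp3:1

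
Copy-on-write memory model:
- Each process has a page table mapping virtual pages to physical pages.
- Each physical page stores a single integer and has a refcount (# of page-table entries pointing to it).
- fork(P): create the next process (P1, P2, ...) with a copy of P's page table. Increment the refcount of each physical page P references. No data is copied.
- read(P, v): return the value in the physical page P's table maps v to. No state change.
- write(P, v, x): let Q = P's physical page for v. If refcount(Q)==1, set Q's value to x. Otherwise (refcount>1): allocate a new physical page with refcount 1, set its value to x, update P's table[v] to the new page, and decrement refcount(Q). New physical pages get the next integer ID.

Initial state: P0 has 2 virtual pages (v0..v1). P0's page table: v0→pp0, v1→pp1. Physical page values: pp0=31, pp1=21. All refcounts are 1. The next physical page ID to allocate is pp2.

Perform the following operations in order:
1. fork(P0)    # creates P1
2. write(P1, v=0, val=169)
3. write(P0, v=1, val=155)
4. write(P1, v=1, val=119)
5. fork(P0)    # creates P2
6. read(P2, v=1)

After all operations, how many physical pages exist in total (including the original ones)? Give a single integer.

Answer: 4

Derivation:
Op 1: fork(P0) -> P1. 2 ppages; refcounts: pp0:2 pp1:2
Op 2: write(P1, v0, 169). refcount(pp0)=2>1 -> COPY to pp2. 3 ppages; refcounts: pp0:1 pp1:2 pp2:1
Op 3: write(P0, v1, 155). refcount(pp1)=2>1 -> COPY to pp3. 4 ppages; refcounts: pp0:1 pp1:1 pp2:1 pp3:1
Op 4: write(P1, v1, 119). refcount(pp1)=1 -> write in place. 4 ppages; refcounts: pp0:1 pp1:1 pp2:1 pp3:1
Op 5: fork(P0) -> P2. 4 ppages; refcounts: pp0:2 pp1:1 pp2:1 pp3:2
Op 6: read(P2, v1) -> 155. No state change.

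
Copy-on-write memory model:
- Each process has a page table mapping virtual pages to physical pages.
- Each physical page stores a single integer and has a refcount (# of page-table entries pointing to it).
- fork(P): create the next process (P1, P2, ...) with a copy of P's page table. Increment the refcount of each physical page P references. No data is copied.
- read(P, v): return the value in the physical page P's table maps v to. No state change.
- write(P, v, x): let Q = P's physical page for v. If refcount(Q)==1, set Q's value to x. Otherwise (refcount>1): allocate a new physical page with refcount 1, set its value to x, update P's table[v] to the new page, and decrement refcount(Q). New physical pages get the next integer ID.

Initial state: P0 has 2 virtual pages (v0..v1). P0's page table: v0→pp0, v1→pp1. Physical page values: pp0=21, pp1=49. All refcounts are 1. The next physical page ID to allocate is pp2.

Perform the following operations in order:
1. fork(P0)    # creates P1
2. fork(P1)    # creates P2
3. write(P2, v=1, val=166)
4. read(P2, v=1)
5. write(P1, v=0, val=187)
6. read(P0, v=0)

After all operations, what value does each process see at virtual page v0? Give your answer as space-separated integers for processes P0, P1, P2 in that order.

Op 1: fork(P0) -> P1. 2 ppages; refcounts: pp0:2 pp1:2
Op 2: fork(P1) -> P2. 2 ppages; refcounts: pp0:3 pp1:3
Op 3: write(P2, v1, 166). refcount(pp1)=3>1 -> COPY to pp2. 3 ppages; refcounts: pp0:3 pp1:2 pp2:1
Op 4: read(P2, v1) -> 166. No state change.
Op 5: write(P1, v0, 187). refcount(pp0)=3>1 -> COPY to pp3. 4 ppages; refcounts: pp0:2 pp1:2 pp2:1 pp3:1
Op 6: read(P0, v0) -> 21. No state change.
P0: v0 -> pp0 = 21
P1: v0 -> pp3 = 187
P2: v0 -> pp0 = 21

Answer: 21 187 21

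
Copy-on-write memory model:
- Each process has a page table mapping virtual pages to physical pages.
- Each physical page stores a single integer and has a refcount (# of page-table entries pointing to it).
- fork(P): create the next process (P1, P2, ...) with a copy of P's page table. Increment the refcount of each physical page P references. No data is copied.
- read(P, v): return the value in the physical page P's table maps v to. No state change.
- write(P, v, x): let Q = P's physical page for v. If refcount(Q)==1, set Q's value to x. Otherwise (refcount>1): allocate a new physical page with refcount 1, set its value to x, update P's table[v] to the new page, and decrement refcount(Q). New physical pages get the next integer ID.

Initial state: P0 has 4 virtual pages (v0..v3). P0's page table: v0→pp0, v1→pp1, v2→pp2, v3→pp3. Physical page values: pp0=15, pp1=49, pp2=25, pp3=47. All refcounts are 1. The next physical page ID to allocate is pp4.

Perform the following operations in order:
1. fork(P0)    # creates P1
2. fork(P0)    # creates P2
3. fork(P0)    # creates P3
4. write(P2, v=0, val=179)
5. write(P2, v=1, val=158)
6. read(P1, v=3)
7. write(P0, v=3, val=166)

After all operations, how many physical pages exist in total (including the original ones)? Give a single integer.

Op 1: fork(P0) -> P1. 4 ppages; refcounts: pp0:2 pp1:2 pp2:2 pp3:2
Op 2: fork(P0) -> P2. 4 ppages; refcounts: pp0:3 pp1:3 pp2:3 pp3:3
Op 3: fork(P0) -> P3. 4 ppages; refcounts: pp0:4 pp1:4 pp2:4 pp3:4
Op 4: write(P2, v0, 179). refcount(pp0)=4>1 -> COPY to pp4. 5 ppages; refcounts: pp0:3 pp1:4 pp2:4 pp3:4 pp4:1
Op 5: write(P2, v1, 158). refcount(pp1)=4>1 -> COPY to pp5. 6 ppages; refcounts: pp0:3 pp1:3 pp2:4 pp3:4 pp4:1 pp5:1
Op 6: read(P1, v3) -> 47. No state change.
Op 7: write(P0, v3, 166). refcount(pp3)=4>1 -> COPY to pp6. 7 ppages; refcounts: pp0:3 pp1:3 pp2:4 pp3:3 pp4:1 pp5:1 pp6:1

Answer: 7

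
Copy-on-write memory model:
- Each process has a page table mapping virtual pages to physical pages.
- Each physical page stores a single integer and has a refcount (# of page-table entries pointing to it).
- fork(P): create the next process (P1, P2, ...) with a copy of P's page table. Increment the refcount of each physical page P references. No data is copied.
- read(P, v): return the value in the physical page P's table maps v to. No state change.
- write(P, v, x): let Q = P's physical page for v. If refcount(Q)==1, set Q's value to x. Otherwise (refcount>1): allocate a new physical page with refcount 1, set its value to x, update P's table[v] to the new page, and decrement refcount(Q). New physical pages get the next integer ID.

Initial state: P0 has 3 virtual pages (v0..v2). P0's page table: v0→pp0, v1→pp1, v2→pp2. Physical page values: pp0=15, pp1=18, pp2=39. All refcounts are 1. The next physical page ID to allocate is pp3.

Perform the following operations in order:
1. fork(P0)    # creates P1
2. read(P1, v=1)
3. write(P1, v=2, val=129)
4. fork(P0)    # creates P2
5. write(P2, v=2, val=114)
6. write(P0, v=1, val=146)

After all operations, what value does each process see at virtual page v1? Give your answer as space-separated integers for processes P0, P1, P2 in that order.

Answer: 146 18 18

Derivation:
Op 1: fork(P0) -> P1. 3 ppages; refcounts: pp0:2 pp1:2 pp2:2
Op 2: read(P1, v1) -> 18. No state change.
Op 3: write(P1, v2, 129). refcount(pp2)=2>1 -> COPY to pp3. 4 ppages; refcounts: pp0:2 pp1:2 pp2:1 pp3:1
Op 4: fork(P0) -> P2. 4 ppages; refcounts: pp0:3 pp1:3 pp2:2 pp3:1
Op 5: write(P2, v2, 114). refcount(pp2)=2>1 -> COPY to pp4. 5 ppages; refcounts: pp0:3 pp1:3 pp2:1 pp3:1 pp4:1
Op 6: write(P0, v1, 146). refcount(pp1)=3>1 -> COPY to pp5. 6 ppages; refcounts: pp0:3 pp1:2 pp2:1 pp3:1 pp4:1 pp5:1
P0: v1 -> pp5 = 146
P1: v1 -> pp1 = 18
P2: v1 -> pp1 = 18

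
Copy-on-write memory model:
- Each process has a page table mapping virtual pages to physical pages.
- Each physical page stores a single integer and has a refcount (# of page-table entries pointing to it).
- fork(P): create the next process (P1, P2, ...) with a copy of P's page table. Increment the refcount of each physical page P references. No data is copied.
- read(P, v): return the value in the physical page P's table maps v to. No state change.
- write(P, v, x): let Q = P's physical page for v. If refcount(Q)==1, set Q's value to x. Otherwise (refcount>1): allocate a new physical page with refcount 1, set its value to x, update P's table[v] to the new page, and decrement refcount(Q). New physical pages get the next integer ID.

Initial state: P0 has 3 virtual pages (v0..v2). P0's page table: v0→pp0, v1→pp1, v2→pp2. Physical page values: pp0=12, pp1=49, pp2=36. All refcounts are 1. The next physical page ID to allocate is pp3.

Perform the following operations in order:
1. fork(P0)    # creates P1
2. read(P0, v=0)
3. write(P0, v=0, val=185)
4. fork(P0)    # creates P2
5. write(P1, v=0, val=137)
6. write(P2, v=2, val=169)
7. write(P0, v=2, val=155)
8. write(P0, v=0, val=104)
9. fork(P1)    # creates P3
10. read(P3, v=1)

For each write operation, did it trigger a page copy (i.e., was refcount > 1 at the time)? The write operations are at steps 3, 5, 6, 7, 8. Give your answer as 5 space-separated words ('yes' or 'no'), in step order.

Op 1: fork(P0) -> P1. 3 ppages; refcounts: pp0:2 pp1:2 pp2:2
Op 2: read(P0, v0) -> 12. No state change.
Op 3: write(P0, v0, 185). refcount(pp0)=2>1 -> COPY to pp3. 4 ppages; refcounts: pp0:1 pp1:2 pp2:2 pp3:1
Op 4: fork(P0) -> P2. 4 ppages; refcounts: pp0:1 pp1:3 pp2:3 pp3:2
Op 5: write(P1, v0, 137). refcount(pp0)=1 -> write in place. 4 ppages; refcounts: pp0:1 pp1:3 pp2:3 pp3:2
Op 6: write(P2, v2, 169). refcount(pp2)=3>1 -> COPY to pp4. 5 ppages; refcounts: pp0:1 pp1:3 pp2:2 pp3:2 pp4:1
Op 7: write(P0, v2, 155). refcount(pp2)=2>1 -> COPY to pp5. 6 ppages; refcounts: pp0:1 pp1:3 pp2:1 pp3:2 pp4:1 pp5:1
Op 8: write(P0, v0, 104). refcount(pp3)=2>1 -> COPY to pp6. 7 ppages; refcounts: pp0:1 pp1:3 pp2:1 pp3:1 pp4:1 pp5:1 pp6:1
Op 9: fork(P1) -> P3. 7 ppages; refcounts: pp0:2 pp1:4 pp2:2 pp3:1 pp4:1 pp5:1 pp6:1
Op 10: read(P3, v1) -> 49. No state change.

yes no yes yes yes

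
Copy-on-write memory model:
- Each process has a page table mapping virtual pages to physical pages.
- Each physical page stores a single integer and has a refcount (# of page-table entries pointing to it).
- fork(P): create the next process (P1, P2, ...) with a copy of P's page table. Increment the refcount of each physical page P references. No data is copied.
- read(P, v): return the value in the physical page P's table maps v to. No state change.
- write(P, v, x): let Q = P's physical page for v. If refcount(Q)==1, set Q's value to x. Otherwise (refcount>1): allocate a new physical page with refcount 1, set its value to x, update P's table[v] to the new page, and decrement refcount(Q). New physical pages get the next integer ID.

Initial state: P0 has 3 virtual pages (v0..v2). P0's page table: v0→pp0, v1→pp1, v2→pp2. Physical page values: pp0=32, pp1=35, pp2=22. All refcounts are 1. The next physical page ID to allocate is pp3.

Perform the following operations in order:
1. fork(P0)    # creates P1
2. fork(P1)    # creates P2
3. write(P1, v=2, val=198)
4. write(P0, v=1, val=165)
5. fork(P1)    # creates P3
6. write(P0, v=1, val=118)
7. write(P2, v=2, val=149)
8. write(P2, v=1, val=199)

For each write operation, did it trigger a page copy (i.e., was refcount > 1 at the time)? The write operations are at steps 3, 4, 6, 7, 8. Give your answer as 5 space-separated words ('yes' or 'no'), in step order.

Op 1: fork(P0) -> P1. 3 ppages; refcounts: pp0:2 pp1:2 pp2:2
Op 2: fork(P1) -> P2. 3 ppages; refcounts: pp0:3 pp1:3 pp2:3
Op 3: write(P1, v2, 198). refcount(pp2)=3>1 -> COPY to pp3. 4 ppages; refcounts: pp0:3 pp1:3 pp2:2 pp3:1
Op 4: write(P0, v1, 165). refcount(pp1)=3>1 -> COPY to pp4. 5 ppages; refcounts: pp0:3 pp1:2 pp2:2 pp3:1 pp4:1
Op 5: fork(P1) -> P3. 5 ppages; refcounts: pp0:4 pp1:3 pp2:2 pp3:2 pp4:1
Op 6: write(P0, v1, 118). refcount(pp4)=1 -> write in place. 5 ppages; refcounts: pp0:4 pp1:3 pp2:2 pp3:2 pp4:1
Op 7: write(P2, v2, 149). refcount(pp2)=2>1 -> COPY to pp5. 6 ppages; refcounts: pp0:4 pp1:3 pp2:1 pp3:2 pp4:1 pp5:1
Op 8: write(P2, v1, 199). refcount(pp1)=3>1 -> COPY to pp6. 7 ppages; refcounts: pp0:4 pp1:2 pp2:1 pp3:2 pp4:1 pp5:1 pp6:1

yes yes no yes yes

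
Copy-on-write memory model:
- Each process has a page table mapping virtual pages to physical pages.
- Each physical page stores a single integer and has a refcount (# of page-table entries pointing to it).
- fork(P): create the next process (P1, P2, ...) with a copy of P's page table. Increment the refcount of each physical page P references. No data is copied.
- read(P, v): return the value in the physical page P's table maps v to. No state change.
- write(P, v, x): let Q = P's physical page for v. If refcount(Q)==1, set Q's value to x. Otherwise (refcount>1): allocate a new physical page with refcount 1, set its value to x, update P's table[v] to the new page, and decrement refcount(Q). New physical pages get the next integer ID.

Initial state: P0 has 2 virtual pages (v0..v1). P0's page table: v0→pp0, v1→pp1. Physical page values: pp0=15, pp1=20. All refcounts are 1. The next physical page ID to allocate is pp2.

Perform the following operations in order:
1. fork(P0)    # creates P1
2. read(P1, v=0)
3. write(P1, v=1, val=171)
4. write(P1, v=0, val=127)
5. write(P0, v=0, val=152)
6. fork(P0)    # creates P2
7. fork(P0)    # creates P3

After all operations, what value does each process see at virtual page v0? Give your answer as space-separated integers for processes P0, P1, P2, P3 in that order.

Answer: 152 127 152 152

Derivation:
Op 1: fork(P0) -> P1. 2 ppages; refcounts: pp0:2 pp1:2
Op 2: read(P1, v0) -> 15. No state change.
Op 3: write(P1, v1, 171). refcount(pp1)=2>1 -> COPY to pp2. 3 ppages; refcounts: pp0:2 pp1:1 pp2:1
Op 4: write(P1, v0, 127). refcount(pp0)=2>1 -> COPY to pp3. 4 ppages; refcounts: pp0:1 pp1:1 pp2:1 pp3:1
Op 5: write(P0, v0, 152). refcount(pp0)=1 -> write in place. 4 ppages; refcounts: pp0:1 pp1:1 pp2:1 pp3:1
Op 6: fork(P0) -> P2. 4 ppages; refcounts: pp0:2 pp1:2 pp2:1 pp3:1
Op 7: fork(P0) -> P3. 4 ppages; refcounts: pp0:3 pp1:3 pp2:1 pp3:1
P0: v0 -> pp0 = 152
P1: v0 -> pp3 = 127
P2: v0 -> pp0 = 152
P3: v0 -> pp0 = 152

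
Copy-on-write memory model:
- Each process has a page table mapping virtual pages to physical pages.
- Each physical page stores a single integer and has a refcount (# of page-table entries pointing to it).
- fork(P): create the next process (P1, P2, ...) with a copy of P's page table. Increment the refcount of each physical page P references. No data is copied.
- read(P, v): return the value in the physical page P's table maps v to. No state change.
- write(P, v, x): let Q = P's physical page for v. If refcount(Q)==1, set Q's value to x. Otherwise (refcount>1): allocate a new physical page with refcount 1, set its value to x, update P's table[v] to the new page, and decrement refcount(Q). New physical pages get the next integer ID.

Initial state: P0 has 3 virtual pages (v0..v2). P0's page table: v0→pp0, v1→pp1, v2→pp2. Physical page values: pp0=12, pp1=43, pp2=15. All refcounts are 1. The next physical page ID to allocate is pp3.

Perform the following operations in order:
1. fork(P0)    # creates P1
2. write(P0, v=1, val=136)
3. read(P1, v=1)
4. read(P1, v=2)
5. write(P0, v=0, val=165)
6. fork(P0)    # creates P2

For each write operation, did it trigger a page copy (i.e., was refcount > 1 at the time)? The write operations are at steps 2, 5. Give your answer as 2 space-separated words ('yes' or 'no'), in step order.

Op 1: fork(P0) -> P1. 3 ppages; refcounts: pp0:2 pp1:2 pp2:2
Op 2: write(P0, v1, 136). refcount(pp1)=2>1 -> COPY to pp3. 4 ppages; refcounts: pp0:2 pp1:1 pp2:2 pp3:1
Op 3: read(P1, v1) -> 43. No state change.
Op 4: read(P1, v2) -> 15. No state change.
Op 5: write(P0, v0, 165). refcount(pp0)=2>1 -> COPY to pp4. 5 ppages; refcounts: pp0:1 pp1:1 pp2:2 pp3:1 pp4:1
Op 6: fork(P0) -> P2. 5 ppages; refcounts: pp0:1 pp1:1 pp2:3 pp3:2 pp4:2

yes yes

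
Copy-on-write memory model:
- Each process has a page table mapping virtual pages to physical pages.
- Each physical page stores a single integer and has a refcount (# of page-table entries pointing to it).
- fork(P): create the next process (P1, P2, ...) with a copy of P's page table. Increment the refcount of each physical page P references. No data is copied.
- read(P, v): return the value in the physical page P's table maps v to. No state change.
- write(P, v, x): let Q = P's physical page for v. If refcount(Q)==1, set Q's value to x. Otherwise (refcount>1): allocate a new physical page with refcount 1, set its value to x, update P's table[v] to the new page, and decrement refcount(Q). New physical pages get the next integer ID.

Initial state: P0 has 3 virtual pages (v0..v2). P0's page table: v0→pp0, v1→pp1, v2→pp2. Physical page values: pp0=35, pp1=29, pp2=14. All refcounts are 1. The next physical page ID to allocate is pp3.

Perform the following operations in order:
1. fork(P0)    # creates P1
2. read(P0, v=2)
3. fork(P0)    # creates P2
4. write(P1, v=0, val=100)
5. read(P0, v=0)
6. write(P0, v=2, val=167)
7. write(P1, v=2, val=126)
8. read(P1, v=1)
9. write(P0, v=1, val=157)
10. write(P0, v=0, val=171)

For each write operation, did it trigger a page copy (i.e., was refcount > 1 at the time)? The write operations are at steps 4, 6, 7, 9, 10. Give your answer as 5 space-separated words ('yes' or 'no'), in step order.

Op 1: fork(P0) -> P1. 3 ppages; refcounts: pp0:2 pp1:2 pp2:2
Op 2: read(P0, v2) -> 14. No state change.
Op 3: fork(P0) -> P2. 3 ppages; refcounts: pp0:3 pp1:3 pp2:3
Op 4: write(P1, v0, 100). refcount(pp0)=3>1 -> COPY to pp3. 4 ppages; refcounts: pp0:2 pp1:3 pp2:3 pp3:1
Op 5: read(P0, v0) -> 35. No state change.
Op 6: write(P0, v2, 167). refcount(pp2)=3>1 -> COPY to pp4. 5 ppages; refcounts: pp0:2 pp1:3 pp2:2 pp3:1 pp4:1
Op 7: write(P1, v2, 126). refcount(pp2)=2>1 -> COPY to pp5. 6 ppages; refcounts: pp0:2 pp1:3 pp2:1 pp3:1 pp4:1 pp5:1
Op 8: read(P1, v1) -> 29. No state change.
Op 9: write(P0, v1, 157). refcount(pp1)=3>1 -> COPY to pp6. 7 ppages; refcounts: pp0:2 pp1:2 pp2:1 pp3:1 pp4:1 pp5:1 pp6:1
Op 10: write(P0, v0, 171). refcount(pp0)=2>1 -> COPY to pp7. 8 ppages; refcounts: pp0:1 pp1:2 pp2:1 pp3:1 pp4:1 pp5:1 pp6:1 pp7:1

yes yes yes yes yes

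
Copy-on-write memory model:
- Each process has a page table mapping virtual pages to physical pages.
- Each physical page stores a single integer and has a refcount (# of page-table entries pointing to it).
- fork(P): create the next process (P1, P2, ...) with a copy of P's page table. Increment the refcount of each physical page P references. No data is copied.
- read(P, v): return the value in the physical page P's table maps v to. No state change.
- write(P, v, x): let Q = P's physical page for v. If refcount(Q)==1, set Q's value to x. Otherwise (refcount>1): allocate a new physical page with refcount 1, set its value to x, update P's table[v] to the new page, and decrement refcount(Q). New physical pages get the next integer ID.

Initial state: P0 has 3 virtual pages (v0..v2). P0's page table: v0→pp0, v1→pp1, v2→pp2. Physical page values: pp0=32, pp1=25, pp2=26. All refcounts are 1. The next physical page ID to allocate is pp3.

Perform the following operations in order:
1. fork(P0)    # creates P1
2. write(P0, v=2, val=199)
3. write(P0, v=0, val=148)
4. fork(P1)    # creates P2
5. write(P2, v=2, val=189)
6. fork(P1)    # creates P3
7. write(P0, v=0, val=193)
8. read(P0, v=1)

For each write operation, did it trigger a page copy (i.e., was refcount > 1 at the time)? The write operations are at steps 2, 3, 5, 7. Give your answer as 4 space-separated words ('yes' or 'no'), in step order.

Op 1: fork(P0) -> P1. 3 ppages; refcounts: pp0:2 pp1:2 pp2:2
Op 2: write(P0, v2, 199). refcount(pp2)=2>1 -> COPY to pp3. 4 ppages; refcounts: pp0:2 pp1:2 pp2:1 pp3:1
Op 3: write(P0, v0, 148). refcount(pp0)=2>1 -> COPY to pp4. 5 ppages; refcounts: pp0:1 pp1:2 pp2:1 pp3:1 pp4:1
Op 4: fork(P1) -> P2. 5 ppages; refcounts: pp0:2 pp1:3 pp2:2 pp3:1 pp4:1
Op 5: write(P2, v2, 189). refcount(pp2)=2>1 -> COPY to pp5. 6 ppages; refcounts: pp0:2 pp1:3 pp2:1 pp3:1 pp4:1 pp5:1
Op 6: fork(P1) -> P3. 6 ppages; refcounts: pp0:3 pp1:4 pp2:2 pp3:1 pp4:1 pp5:1
Op 7: write(P0, v0, 193). refcount(pp4)=1 -> write in place. 6 ppages; refcounts: pp0:3 pp1:4 pp2:2 pp3:1 pp4:1 pp5:1
Op 8: read(P0, v1) -> 25. No state change.

yes yes yes no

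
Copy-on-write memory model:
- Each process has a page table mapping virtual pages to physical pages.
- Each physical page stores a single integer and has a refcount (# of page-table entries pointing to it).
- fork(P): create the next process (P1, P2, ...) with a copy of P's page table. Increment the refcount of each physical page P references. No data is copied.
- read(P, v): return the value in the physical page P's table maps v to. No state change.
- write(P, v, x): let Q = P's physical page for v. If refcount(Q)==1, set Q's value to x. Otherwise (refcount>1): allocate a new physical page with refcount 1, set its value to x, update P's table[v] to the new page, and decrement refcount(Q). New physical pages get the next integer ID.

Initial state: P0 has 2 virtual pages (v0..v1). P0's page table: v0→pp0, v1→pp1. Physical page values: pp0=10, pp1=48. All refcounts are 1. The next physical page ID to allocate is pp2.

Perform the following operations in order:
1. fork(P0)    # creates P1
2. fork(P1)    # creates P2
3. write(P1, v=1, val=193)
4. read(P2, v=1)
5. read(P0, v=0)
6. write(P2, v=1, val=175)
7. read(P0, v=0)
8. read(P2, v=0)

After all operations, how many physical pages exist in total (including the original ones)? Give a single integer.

Answer: 4

Derivation:
Op 1: fork(P0) -> P1. 2 ppages; refcounts: pp0:2 pp1:2
Op 2: fork(P1) -> P2. 2 ppages; refcounts: pp0:3 pp1:3
Op 3: write(P1, v1, 193). refcount(pp1)=3>1 -> COPY to pp2. 3 ppages; refcounts: pp0:3 pp1:2 pp2:1
Op 4: read(P2, v1) -> 48. No state change.
Op 5: read(P0, v0) -> 10. No state change.
Op 6: write(P2, v1, 175). refcount(pp1)=2>1 -> COPY to pp3. 4 ppages; refcounts: pp0:3 pp1:1 pp2:1 pp3:1
Op 7: read(P0, v0) -> 10. No state change.
Op 8: read(P2, v0) -> 10. No state change.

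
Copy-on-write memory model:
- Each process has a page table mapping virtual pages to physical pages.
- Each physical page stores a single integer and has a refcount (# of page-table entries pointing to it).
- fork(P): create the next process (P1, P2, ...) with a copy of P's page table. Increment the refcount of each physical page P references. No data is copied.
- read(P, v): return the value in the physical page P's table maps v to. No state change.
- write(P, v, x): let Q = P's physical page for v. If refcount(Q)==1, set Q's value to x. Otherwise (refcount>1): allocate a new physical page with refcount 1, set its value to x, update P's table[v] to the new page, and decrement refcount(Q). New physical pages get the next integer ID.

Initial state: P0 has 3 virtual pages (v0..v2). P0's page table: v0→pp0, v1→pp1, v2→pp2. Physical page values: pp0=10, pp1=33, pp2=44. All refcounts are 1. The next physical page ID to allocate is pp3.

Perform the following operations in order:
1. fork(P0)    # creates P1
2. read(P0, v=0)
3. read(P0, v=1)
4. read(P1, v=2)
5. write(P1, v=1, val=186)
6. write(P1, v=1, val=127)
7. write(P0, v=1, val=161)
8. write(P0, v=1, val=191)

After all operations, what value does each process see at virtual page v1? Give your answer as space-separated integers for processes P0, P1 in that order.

Op 1: fork(P0) -> P1. 3 ppages; refcounts: pp0:2 pp1:2 pp2:2
Op 2: read(P0, v0) -> 10. No state change.
Op 3: read(P0, v1) -> 33. No state change.
Op 4: read(P1, v2) -> 44. No state change.
Op 5: write(P1, v1, 186). refcount(pp1)=2>1 -> COPY to pp3. 4 ppages; refcounts: pp0:2 pp1:1 pp2:2 pp3:1
Op 6: write(P1, v1, 127). refcount(pp3)=1 -> write in place. 4 ppages; refcounts: pp0:2 pp1:1 pp2:2 pp3:1
Op 7: write(P0, v1, 161). refcount(pp1)=1 -> write in place. 4 ppages; refcounts: pp0:2 pp1:1 pp2:2 pp3:1
Op 8: write(P0, v1, 191). refcount(pp1)=1 -> write in place. 4 ppages; refcounts: pp0:2 pp1:1 pp2:2 pp3:1
P0: v1 -> pp1 = 191
P1: v1 -> pp3 = 127

Answer: 191 127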